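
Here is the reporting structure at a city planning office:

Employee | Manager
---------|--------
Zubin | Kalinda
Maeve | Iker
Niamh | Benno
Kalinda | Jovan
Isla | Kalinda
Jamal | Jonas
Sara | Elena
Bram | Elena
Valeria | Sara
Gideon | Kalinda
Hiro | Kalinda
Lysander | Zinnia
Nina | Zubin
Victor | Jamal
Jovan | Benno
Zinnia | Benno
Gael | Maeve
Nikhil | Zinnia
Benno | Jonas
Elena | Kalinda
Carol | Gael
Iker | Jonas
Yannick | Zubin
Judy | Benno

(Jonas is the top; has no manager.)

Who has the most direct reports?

Direct-report counts: Jonas has 3; Jamal has 1; Benno has 4; Zinnia has 2; Jovan has 1; Kalinda has 5; Elena has 2; Sara has 1; Zubin has 2; Iker has 1; Maeve has 1; Gael has 1. The largest is 5, held by Kalinda.

Kalinda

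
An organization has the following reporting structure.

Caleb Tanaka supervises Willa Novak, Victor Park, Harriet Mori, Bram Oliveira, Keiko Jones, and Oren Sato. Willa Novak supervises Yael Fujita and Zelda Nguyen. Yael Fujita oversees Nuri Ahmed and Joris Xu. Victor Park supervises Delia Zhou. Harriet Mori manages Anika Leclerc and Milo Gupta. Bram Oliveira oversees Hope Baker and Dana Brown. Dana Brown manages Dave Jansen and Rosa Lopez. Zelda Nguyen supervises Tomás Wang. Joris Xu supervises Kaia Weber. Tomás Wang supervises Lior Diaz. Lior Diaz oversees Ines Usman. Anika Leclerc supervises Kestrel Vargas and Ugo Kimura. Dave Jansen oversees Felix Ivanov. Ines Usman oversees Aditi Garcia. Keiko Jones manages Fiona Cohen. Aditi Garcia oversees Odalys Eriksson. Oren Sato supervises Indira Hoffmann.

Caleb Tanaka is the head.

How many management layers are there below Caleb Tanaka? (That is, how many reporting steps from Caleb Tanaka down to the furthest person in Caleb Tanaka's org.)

7

The longest chain under Caleb Tanaka runs Caleb Tanaka → Willa Novak → Zelda Nguyen → Tomás Wang → Lior Diaz → Ines Usman → Aditi Garcia → Odalys Eriksson, which is 7 levels below Caleb Tanaka.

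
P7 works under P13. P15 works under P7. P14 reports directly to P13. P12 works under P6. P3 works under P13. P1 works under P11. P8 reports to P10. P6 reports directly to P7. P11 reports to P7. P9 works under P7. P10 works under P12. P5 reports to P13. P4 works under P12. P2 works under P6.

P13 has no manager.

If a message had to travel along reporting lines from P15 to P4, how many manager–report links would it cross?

4

P15 is 1 level below P7, and P4 is 3 levels below P7 (their lowest common manager). The shortest path runs up from P15 to P7 and back down to P4: 1 + 3 = 4 links.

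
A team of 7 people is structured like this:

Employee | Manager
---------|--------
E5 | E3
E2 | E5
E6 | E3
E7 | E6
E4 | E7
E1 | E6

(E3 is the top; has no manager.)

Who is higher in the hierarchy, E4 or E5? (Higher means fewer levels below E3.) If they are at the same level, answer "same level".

E4 is 3 levels below E3; E5 is 1. E5 is higher.

E5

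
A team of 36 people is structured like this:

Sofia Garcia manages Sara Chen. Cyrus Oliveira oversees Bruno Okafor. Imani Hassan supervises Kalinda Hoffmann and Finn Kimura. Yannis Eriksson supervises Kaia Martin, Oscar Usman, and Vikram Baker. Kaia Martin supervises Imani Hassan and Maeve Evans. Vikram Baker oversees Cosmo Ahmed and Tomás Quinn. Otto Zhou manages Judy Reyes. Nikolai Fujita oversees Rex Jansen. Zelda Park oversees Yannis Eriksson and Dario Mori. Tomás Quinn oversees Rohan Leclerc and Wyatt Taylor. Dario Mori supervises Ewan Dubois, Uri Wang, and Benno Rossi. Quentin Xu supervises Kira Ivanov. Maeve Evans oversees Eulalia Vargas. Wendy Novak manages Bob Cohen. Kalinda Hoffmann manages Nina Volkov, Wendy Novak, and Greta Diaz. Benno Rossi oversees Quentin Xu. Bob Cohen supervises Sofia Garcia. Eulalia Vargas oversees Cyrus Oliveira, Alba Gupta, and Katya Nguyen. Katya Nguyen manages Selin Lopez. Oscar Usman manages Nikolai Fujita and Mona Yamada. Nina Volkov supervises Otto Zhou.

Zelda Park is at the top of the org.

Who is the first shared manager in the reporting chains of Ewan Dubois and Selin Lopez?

Zelda Park

Ewan Dubois's chain of managers is Dario Mori, Zelda Park. Selin Lopez's chain of managers is Katya Nguyen, Eulalia Vargas, Maeve Evans, Kaia Martin, Yannis Eriksson, Zelda Park. The first manager that appears in both chains is Zelda Park.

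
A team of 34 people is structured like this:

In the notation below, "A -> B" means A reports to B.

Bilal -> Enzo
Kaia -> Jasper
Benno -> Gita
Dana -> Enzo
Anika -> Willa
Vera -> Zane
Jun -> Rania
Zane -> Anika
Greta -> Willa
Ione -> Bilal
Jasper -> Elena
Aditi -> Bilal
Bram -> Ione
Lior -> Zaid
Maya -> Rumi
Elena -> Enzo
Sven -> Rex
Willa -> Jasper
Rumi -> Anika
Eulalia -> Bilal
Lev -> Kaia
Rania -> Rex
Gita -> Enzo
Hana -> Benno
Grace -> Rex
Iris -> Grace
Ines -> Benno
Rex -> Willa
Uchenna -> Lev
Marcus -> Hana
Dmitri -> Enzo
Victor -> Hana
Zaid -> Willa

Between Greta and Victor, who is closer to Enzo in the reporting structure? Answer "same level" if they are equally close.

same level

Both Greta and Victor are 4 levels below Enzo.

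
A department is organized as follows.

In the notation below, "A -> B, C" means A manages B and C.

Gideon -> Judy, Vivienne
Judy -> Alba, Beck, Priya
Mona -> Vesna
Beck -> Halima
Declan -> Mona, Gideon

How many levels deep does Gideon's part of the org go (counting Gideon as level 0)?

3

The longest chain under Gideon runs Gideon → Judy → Beck → Halima, which is 3 levels below Gideon.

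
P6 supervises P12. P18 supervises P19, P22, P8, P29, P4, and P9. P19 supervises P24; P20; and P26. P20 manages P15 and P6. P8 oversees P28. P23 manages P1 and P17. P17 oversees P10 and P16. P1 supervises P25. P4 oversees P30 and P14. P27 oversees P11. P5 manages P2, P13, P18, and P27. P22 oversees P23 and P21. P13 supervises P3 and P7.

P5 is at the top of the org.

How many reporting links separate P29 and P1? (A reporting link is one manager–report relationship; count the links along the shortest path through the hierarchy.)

4

P29 is 1 level below P18, and P1 is 3 levels below P18 (their lowest common manager). The shortest path runs up from P29 to P18 and back down to P1: 1 + 3 = 4 links.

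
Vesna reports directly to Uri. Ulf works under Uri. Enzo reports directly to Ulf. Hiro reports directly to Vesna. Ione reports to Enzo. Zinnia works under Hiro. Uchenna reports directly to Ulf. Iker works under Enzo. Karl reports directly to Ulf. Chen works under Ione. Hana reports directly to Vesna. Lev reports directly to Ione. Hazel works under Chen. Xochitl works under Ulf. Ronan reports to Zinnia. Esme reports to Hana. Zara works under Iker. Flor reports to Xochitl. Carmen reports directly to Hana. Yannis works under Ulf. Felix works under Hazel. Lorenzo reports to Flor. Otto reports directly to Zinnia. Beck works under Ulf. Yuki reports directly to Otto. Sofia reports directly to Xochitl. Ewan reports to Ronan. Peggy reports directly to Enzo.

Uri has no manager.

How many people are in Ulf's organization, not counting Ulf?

Ulf directly manages Enzo, Uchenna, Karl, Xochitl, Yannis, Beck. Under Enzo: Peggy, Iker, Zara, Ione, Lev, Chen, Hazel, Felix (8). Uchenna has no reports. Karl has no reports. Under Xochitl: Sofia, Flor, Lorenzo (3). Yannis has no reports. Beck has no reports. So Ulf's organization is 6 direct reports plus everyone under them: 9 + 1 + 1 + 4 + 1 + 1 = 17.

17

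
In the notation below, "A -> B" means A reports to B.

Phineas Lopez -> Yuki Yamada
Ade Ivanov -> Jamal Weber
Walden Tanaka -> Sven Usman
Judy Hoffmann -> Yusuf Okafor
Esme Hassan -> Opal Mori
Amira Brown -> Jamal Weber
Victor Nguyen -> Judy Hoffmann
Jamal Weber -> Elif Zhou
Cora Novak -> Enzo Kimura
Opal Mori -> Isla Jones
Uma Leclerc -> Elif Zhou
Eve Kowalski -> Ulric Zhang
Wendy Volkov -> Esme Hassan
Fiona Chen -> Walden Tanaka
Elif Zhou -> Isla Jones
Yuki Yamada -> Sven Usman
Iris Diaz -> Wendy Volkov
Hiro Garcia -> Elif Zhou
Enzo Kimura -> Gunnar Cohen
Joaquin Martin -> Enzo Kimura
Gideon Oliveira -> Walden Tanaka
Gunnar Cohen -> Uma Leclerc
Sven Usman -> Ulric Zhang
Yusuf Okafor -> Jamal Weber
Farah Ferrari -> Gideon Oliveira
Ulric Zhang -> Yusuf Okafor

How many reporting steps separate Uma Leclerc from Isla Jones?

Chain from Uma Leclerc up to Isla Jones: Uma Leclerc → Elif Zhou → Isla Jones. That is 2 steps up, so Uma Leclerc is 2 levels below Isla Jones.

2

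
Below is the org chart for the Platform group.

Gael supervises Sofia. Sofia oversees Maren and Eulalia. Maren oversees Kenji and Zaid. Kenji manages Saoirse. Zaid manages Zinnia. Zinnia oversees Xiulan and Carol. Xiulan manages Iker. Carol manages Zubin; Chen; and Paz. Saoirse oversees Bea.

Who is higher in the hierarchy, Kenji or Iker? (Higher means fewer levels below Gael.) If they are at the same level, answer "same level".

Kenji

Kenji is 3 levels below Gael; Iker is 6. Kenji is higher.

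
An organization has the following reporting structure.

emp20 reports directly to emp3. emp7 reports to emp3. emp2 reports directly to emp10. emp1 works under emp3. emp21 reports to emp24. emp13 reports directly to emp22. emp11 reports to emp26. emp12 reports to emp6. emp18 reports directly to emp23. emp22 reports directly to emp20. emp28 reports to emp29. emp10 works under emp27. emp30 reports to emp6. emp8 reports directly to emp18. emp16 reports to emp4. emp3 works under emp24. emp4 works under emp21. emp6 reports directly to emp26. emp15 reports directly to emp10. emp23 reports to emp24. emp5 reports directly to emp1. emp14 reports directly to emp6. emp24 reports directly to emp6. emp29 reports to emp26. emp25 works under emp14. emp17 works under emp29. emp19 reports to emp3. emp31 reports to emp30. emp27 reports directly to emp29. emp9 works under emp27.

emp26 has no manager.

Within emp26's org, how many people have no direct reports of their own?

15

The people in emp26's organization with no one reporting to them are emp11, emp12, emp25, emp31, emp13, emp19, emp7, emp5, emp8, emp16, emp28, emp9, emp15, emp2, emp17. That is 15.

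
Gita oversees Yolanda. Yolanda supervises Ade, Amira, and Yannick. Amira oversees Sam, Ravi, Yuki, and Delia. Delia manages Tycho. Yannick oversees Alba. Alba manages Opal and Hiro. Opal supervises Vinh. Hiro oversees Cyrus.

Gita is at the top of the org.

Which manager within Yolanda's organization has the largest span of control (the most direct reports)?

Amira

Direct-report counts within Yolanda's organization: Yolanda has 3; Yannick has 1; Alba has 2; Hiro has 1; Opal has 1; Amira has 4; Delia has 1. The largest is 4, held by Amira.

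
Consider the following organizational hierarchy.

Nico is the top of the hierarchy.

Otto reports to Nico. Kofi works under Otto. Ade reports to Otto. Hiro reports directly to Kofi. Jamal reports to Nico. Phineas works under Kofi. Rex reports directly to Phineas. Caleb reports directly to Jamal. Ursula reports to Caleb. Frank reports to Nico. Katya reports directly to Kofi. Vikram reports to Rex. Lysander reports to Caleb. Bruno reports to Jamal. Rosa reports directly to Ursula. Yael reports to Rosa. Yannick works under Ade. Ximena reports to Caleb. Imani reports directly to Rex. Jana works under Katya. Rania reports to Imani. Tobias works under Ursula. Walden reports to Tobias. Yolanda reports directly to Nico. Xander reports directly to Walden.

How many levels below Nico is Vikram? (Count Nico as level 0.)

Chain from Vikram up to Nico: Vikram → Rex → Phineas → Kofi → Otto → Nico. That is 5 steps up, so Vikram is 5 levels below Nico.

5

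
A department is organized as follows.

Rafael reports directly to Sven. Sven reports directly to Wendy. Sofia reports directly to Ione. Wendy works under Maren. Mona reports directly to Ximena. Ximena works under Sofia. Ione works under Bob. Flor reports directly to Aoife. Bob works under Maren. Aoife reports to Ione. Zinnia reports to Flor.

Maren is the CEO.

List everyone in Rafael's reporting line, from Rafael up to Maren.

Rafael reports to Sven. Sven reports to Wendy. Wendy reports to Maren. Maren is at the top.

Rafael -> Sven -> Wendy -> Maren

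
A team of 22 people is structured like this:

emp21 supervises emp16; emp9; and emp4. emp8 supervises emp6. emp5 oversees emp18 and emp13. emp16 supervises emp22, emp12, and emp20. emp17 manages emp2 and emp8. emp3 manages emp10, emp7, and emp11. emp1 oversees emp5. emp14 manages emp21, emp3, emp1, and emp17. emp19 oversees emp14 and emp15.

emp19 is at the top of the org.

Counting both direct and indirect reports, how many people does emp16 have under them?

3

emp16 directly manages emp22, emp12, emp20. emp22 has no reports. emp12 has no reports. emp20 has no reports. So emp16's organization is 3 direct reports plus everyone under them: 1 + 1 + 1 = 3.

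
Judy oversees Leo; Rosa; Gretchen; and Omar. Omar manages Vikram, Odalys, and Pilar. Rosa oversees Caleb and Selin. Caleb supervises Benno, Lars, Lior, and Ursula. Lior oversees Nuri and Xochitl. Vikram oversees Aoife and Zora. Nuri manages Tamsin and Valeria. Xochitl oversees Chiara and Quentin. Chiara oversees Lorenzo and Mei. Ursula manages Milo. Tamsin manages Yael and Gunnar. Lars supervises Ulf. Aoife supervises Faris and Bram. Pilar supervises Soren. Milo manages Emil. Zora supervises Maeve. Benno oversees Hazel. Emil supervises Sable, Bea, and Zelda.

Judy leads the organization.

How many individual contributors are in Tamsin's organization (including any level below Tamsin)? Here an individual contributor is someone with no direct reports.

The people in Tamsin's organization with no one reporting to them are Gunnar, Yael. That is 2.

2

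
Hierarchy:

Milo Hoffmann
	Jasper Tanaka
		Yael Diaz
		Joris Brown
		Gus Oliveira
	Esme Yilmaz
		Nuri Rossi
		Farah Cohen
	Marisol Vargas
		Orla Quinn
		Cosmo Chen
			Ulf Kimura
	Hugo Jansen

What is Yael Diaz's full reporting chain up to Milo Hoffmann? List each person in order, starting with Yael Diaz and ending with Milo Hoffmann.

Yael Diaz -> Jasper Tanaka -> Milo Hoffmann

Yael Diaz reports to Jasper Tanaka. Jasper Tanaka reports to Milo Hoffmann. Milo Hoffmann is at the top.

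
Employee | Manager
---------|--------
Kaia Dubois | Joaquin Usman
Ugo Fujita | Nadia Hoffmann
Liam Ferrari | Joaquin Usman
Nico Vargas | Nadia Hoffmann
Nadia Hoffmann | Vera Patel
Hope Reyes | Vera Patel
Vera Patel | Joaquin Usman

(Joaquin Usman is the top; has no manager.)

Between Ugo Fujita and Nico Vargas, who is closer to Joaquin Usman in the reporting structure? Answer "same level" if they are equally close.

same level

Both Ugo Fujita and Nico Vargas are 3 levels below Joaquin Usman.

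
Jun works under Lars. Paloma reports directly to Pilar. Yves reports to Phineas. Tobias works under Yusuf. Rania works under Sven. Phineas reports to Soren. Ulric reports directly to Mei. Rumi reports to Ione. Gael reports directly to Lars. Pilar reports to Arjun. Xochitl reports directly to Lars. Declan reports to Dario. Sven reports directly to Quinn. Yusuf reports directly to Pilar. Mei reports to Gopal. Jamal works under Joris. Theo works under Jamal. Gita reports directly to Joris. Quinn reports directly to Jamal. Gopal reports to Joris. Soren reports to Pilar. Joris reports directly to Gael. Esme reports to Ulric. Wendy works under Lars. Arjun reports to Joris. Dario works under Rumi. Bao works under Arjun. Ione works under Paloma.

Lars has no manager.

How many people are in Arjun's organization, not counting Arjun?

Arjun directly manages Pilar, Bao. Under Pilar: Soren, Phineas, Yves, Yusuf, Tobias, Paloma, Ione, Rumi, Dario, Declan (10). Bao has no reports. So Arjun's organization is 2 direct reports plus everyone under them: 11 + 1 = 12.

12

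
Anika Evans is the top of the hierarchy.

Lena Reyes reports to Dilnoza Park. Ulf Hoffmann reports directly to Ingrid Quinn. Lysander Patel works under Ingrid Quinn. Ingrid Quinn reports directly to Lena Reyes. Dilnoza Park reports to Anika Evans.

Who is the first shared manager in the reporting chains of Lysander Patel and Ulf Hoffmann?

Ingrid Quinn

Lysander Patel's chain of managers is Ingrid Quinn, Lena Reyes, Dilnoza Park, Anika Evans. Ulf Hoffmann's chain of managers is Ingrid Quinn, Lena Reyes, Dilnoza Park, Anika Evans. The first manager that appears in both chains is Ingrid Quinn.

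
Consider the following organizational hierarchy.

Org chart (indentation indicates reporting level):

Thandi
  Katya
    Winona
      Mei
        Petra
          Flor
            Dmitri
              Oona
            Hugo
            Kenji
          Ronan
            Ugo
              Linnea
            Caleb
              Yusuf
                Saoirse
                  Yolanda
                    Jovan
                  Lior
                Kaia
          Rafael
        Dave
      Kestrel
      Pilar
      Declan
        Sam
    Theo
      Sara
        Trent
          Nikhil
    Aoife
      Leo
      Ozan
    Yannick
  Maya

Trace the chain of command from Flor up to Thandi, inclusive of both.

Flor -> Petra -> Mei -> Winona -> Katya -> Thandi

Flor reports to Petra. Petra reports to Mei. Mei reports to Winona. Winona reports to Katya. Katya reports to Thandi. Thandi is at the top.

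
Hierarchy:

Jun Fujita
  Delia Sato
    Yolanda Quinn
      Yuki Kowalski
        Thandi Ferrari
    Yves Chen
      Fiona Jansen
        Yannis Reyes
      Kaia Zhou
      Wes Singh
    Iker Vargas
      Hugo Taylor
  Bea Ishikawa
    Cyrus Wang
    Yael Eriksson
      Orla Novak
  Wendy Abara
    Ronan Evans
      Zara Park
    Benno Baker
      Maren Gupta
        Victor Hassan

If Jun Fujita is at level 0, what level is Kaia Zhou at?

3

Chain from Kaia Zhou up to Jun Fujita: Kaia Zhou → Yves Chen → Delia Sato → Jun Fujita. That is 3 steps up, so Kaia Zhou is 3 levels below Jun Fujita.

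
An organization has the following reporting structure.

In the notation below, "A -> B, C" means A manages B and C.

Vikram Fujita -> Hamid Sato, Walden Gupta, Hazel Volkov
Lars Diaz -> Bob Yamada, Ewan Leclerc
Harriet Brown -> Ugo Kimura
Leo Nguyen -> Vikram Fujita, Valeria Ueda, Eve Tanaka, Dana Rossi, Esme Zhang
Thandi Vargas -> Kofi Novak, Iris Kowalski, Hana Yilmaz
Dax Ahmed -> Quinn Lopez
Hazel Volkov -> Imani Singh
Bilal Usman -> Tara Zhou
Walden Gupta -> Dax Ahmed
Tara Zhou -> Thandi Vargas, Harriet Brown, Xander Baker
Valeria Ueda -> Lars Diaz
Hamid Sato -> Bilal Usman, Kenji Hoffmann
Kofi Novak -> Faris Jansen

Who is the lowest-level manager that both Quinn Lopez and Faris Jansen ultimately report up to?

Quinn Lopez's chain of managers is Dax Ahmed, Walden Gupta, Vikram Fujita, Leo Nguyen. Faris Jansen's chain of managers is Kofi Novak, Thandi Vargas, Tara Zhou, Bilal Usman, Hamid Sato, Vikram Fujita, Leo Nguyen. The first manager that appears in both chains is Vikram Fujita.

Vikram Fujita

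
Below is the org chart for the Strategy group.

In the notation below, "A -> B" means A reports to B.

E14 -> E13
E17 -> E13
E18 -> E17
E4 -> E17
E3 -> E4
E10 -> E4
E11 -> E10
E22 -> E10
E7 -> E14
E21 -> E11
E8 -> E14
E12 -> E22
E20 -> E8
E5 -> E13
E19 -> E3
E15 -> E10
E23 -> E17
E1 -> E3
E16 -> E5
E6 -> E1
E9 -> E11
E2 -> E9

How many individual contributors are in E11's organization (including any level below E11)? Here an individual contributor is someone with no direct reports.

The people in E11's organization with no one reporting to them are E2, E21. That is 2.

2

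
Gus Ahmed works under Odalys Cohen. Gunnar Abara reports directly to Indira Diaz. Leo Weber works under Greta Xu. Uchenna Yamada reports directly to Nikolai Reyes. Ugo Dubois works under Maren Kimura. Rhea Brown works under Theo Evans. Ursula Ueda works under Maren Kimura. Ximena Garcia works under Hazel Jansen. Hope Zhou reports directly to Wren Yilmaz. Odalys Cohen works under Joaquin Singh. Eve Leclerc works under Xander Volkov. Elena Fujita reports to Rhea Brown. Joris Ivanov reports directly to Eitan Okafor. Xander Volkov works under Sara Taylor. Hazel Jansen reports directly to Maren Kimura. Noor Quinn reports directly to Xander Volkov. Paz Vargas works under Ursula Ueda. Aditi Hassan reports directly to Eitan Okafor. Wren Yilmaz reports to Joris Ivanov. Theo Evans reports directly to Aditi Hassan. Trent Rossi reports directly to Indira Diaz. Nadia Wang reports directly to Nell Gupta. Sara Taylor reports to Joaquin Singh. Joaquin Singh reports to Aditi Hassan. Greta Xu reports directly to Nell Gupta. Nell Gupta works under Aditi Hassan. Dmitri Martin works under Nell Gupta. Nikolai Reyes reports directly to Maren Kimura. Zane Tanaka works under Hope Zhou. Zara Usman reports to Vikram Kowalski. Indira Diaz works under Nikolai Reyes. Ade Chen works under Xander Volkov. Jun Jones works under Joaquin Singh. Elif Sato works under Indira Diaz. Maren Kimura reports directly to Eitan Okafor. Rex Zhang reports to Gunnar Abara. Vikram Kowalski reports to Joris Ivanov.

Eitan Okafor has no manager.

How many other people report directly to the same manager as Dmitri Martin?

Dmitri Martin reports to Nell Gupta. Nell Gupta's other direct reports are Nadia Wang, Greta Xu — 2 peers.

2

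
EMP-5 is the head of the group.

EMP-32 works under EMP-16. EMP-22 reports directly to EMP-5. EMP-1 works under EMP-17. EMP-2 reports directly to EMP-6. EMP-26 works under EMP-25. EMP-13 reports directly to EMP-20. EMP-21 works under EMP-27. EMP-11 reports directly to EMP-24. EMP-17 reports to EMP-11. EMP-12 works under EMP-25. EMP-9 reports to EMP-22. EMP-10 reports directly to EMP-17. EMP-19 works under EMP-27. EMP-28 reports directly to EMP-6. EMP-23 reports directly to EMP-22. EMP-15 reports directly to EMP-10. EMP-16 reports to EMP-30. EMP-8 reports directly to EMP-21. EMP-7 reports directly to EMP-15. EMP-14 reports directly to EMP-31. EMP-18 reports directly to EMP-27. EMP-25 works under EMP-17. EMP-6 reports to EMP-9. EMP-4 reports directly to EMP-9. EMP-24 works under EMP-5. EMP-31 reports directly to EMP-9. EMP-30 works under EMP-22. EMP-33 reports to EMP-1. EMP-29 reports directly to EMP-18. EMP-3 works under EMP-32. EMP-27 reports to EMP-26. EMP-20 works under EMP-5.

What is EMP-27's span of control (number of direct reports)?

EMP-27 directly manages EMP-18, EMP-21, EMP-19. That is 3 direct reports.

3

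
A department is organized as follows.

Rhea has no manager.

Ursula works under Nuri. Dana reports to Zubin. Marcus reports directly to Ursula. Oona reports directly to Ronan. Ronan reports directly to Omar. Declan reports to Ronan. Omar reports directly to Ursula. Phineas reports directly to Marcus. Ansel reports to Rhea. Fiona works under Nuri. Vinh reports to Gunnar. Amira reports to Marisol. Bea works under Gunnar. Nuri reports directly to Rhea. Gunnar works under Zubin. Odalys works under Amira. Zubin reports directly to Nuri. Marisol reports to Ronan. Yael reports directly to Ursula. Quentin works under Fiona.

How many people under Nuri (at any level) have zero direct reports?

9

The people in Nuri's organization with no one reporting to them are Vinh, Bea, Dana, Quentin, Yael, Declan, Oona, Odalys, Phineas. That is 9.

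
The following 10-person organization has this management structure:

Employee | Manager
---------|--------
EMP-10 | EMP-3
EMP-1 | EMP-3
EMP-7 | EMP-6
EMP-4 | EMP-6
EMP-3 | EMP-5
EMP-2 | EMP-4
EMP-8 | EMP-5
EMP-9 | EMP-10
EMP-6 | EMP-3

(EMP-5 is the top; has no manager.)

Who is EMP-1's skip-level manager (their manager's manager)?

EMP-5

EMP-1 reports to EMP-3, and EMP-3 reports to EMP-5. So EMP-1's skip-level manager is EMP-5.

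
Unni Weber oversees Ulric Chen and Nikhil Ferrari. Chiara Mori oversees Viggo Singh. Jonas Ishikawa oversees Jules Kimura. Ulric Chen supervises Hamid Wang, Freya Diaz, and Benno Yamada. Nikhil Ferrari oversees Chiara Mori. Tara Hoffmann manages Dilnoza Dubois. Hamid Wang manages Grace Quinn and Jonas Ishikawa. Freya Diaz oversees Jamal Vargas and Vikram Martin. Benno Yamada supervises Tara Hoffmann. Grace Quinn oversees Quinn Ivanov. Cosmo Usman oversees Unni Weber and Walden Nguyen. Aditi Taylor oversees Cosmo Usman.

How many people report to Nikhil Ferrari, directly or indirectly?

2

Nikhil Ferrari directly manages Chiara Mori. Under Chiara Mori: Viggo Singh (1). That's 2 in total.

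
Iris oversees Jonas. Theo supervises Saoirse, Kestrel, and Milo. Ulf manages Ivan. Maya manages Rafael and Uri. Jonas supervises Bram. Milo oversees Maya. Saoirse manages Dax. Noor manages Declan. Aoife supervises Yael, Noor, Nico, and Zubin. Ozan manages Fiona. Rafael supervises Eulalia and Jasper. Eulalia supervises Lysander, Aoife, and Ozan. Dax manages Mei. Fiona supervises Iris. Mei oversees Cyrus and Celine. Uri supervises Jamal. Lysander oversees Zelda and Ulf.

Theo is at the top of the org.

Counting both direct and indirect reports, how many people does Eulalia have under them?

15

Eulalia directly manages Lysander, Aoife, Ozan. Under Lysander: Zelda, Ulf, Ivan (3). Under Aoife: Zubin, Nico, Noor, Declan, Yael (5). Under Ozan: Fiona, Iris, Jonas, Bram (4). So Eulalia's organization is 3 direct reports plus everyone under them: 4 + 6 + 5 = 15.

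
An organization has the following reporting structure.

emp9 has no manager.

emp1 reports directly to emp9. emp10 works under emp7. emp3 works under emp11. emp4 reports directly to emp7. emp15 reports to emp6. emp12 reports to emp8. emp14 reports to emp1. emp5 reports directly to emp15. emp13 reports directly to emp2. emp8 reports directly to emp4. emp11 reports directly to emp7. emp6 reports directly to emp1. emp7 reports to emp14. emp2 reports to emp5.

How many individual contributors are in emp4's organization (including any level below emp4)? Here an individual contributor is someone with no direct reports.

The only person in emp4's organization with no one reporting to them is emp12. That is 1.

1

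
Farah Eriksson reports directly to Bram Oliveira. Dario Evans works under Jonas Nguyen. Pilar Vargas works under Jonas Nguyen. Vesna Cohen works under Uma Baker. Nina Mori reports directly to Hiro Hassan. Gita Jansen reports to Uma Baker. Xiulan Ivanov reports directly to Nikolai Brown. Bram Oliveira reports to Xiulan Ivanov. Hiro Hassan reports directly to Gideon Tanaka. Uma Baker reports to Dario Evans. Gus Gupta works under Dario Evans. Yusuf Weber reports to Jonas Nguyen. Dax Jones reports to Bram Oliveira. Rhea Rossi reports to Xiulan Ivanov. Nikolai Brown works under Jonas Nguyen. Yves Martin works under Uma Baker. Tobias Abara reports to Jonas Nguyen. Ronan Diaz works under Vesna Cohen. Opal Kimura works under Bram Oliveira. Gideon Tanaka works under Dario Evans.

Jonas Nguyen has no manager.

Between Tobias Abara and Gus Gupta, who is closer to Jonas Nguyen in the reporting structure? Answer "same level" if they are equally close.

Tobias Abara

Tobias Abara is 1 level below Jonas Nguyen; Gus Gupta is 2. Tobias Abara is higher.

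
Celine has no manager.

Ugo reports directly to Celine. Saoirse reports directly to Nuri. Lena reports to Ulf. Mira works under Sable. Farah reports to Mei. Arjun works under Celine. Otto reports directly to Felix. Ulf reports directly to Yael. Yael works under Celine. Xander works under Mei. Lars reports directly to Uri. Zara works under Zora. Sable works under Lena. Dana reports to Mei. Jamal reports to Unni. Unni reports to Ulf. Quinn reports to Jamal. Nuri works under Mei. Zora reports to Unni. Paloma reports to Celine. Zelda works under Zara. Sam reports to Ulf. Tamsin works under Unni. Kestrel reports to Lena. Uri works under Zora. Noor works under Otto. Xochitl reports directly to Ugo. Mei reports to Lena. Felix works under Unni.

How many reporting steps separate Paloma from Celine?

1

Chain from Paloma up to Celine: Paloma → Celine. That is 1 step up, so Paloma is 1 level below Celine.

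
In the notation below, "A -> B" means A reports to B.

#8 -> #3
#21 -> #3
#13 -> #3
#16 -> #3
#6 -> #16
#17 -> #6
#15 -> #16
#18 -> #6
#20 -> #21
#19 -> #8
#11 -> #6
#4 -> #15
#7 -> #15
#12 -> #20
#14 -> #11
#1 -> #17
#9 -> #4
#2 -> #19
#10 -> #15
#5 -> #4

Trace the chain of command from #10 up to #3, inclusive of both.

#10 reports to #15. #15 reports to #16. #16 reports to #3. #3 is at the top.

#10 -> #15 -> #16 -> #3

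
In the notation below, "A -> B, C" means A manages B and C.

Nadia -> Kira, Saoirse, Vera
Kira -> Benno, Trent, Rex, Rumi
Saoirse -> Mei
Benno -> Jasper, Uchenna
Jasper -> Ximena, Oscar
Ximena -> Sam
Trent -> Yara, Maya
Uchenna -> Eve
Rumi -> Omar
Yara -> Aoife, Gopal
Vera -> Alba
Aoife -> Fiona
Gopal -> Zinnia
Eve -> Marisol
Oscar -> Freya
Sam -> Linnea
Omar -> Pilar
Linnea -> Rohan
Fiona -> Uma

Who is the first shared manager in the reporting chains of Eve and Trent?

Kira

Eve's chain of managers is Uchenna, Benno, Kira, Nadia. Trent's chain of managers is Kira, Nadia. The first manager that appears in both chains is Kira.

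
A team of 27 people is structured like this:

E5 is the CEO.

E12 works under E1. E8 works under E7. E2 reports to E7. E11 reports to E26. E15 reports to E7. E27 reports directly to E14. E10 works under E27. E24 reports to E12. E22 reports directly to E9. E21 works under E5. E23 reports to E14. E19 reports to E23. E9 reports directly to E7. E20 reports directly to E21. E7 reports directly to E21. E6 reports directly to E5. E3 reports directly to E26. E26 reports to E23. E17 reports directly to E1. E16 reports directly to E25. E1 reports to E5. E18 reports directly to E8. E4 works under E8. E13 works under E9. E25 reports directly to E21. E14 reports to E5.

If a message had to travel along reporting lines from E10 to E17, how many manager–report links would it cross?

E10 is 3 levels below E5, and E17 is 2 levels below E5 (their lowest common manager). The shortest path runs up from E10 to E5 and back down to E17: 3 + 2 = 5 links.

5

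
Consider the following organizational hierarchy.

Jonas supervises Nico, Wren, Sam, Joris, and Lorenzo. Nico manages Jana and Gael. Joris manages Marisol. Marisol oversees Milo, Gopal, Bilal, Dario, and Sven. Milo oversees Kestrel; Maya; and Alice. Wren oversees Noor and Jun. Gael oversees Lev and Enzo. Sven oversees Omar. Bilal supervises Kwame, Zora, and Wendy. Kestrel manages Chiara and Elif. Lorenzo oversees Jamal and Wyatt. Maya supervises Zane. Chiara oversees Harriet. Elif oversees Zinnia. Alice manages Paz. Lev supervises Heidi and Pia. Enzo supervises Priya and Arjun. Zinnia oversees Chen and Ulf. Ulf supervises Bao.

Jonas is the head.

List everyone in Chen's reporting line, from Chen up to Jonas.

Chen -> Zinnia -> Elif -> Kestrel -> Milo -> Marisol -> Joris -> Jonas

Chen reports to Zinnia. Zinnia reports to Elif. Elif reports to Kestrel. Kestrel reports to Milo. Milo reports to Marisol. Marisol reports to Joris. Joris reports to Jonas. Jonas is at the top.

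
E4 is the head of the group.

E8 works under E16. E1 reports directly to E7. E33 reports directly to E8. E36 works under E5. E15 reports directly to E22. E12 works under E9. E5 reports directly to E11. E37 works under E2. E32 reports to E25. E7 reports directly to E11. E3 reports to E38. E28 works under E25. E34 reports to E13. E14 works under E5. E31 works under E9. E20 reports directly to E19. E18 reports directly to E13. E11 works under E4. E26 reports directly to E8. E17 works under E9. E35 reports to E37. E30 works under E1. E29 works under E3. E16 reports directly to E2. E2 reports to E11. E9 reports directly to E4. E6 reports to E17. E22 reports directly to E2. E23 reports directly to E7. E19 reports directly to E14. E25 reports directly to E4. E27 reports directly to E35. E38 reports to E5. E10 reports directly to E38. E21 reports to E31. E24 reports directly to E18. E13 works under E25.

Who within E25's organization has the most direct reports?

Direct-report counts within E25's organization: E25 has 3; E13 has 2; E18 has 1. The largest is 3, held by E25.

E25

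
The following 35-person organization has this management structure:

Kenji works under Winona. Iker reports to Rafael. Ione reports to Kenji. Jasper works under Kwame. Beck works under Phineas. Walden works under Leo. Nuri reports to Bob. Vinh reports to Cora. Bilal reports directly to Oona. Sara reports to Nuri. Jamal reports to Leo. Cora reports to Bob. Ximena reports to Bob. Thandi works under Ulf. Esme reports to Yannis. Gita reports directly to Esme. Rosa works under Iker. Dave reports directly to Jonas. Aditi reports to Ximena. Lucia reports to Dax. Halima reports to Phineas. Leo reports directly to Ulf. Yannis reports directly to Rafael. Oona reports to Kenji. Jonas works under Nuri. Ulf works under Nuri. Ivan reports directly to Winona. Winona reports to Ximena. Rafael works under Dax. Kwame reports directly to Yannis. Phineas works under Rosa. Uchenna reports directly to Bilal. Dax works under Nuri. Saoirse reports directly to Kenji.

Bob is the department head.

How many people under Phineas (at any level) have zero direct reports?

The people in Phineas's organization with no one reporting to them are Beck, Halima. That is 2.

2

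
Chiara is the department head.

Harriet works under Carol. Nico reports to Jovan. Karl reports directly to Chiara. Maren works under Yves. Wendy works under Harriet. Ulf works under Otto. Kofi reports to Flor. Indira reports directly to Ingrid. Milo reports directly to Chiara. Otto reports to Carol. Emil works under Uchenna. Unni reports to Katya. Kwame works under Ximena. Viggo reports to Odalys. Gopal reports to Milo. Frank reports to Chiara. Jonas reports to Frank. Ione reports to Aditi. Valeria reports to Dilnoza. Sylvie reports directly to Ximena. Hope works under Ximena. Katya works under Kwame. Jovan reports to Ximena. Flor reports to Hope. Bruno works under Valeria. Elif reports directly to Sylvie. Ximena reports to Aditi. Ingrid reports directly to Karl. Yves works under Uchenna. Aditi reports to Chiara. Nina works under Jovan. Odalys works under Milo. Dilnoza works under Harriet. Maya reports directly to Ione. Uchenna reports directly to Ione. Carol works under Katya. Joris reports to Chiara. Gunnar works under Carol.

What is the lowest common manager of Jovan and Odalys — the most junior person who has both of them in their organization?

Jovan's chain of managers is Ximena, Aditi, Chiara. Odalys's chain of managers is Milo, Chiara. The first manager that appears in both chains is Chiara.

Chiara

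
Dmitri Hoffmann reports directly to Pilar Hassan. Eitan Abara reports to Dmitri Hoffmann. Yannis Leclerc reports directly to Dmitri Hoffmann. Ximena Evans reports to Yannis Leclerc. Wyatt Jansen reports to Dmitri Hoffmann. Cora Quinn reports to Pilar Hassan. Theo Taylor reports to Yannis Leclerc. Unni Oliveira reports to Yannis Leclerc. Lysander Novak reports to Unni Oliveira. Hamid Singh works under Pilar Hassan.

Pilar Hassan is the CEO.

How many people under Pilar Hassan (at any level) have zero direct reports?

The people in Pilar Hassan's organization with no one reporting to them are Hamid Singh, Cora Quinn, Wyatt Jansen, Lysander Novak, Theo Taylor, Ximena Evans, Eitan Abara. That is 7.

7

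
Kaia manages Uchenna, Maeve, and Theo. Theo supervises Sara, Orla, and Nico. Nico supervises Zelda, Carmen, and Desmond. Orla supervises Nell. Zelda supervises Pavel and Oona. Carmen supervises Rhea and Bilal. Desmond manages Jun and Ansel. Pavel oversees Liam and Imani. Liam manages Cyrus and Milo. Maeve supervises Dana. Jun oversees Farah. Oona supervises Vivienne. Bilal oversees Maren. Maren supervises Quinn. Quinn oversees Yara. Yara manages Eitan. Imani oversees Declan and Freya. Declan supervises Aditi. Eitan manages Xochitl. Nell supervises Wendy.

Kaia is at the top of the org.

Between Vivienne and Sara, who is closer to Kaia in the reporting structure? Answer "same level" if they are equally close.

Sara

Vivienne is 5 levels below Kaia; Sara is 2. Sara is higher.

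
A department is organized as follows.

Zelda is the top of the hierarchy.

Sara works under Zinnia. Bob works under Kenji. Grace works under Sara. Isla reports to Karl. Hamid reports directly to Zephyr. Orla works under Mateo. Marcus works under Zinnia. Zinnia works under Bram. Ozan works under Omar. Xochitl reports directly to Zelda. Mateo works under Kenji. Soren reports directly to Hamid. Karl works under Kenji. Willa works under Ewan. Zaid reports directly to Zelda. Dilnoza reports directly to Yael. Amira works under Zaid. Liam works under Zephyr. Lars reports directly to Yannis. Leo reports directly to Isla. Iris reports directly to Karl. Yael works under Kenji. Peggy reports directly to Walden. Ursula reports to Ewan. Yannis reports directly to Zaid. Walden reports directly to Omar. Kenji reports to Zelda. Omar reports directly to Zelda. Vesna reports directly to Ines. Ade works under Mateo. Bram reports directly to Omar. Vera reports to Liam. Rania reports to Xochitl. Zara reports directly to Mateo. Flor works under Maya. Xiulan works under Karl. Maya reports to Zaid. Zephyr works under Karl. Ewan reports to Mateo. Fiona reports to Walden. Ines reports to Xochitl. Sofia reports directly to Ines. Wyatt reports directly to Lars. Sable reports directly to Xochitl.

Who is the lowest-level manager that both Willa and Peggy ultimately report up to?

Willa's chain of managers is Ewan, Mateo, Kenji, Zelda. Peggy's chain of managers is Walden, Omar, Zelda. The first manager that appears in both chains is Zelda.

Zelda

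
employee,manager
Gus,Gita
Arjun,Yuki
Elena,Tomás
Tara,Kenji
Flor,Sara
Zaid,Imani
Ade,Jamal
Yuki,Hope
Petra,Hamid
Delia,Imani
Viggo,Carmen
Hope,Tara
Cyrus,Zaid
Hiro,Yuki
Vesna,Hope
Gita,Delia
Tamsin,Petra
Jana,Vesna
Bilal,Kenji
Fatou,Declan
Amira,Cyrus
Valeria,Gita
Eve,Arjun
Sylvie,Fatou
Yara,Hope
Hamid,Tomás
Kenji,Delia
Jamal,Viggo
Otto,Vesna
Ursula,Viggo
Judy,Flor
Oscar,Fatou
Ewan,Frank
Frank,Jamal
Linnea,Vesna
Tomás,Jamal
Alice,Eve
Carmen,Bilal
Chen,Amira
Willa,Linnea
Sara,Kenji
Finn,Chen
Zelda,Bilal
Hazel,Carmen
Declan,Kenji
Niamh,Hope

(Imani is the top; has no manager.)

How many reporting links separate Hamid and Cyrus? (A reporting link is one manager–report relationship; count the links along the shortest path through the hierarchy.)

Hamid is 8 levels below Imani, and Cyrus is 2 levels below Imani (their lowest common manager). The shortest path runs up from Hamid to Imani and back down to Cyrus: 8 + 2 = 10 links.

10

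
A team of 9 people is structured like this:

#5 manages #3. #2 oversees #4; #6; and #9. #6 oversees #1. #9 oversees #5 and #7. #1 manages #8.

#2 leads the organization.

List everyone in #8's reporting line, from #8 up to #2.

#8 -> #1 -> #6 -> #2

#8 reports to #1. #1 reports to #6. #6 reports to #2. #2 is at the top.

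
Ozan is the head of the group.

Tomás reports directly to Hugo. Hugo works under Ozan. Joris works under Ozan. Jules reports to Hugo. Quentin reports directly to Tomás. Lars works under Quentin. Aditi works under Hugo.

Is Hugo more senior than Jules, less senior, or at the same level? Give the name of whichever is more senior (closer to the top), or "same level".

Hugo

Hugo is 1 level below Ozan; Jules is 2. Hugo is higher.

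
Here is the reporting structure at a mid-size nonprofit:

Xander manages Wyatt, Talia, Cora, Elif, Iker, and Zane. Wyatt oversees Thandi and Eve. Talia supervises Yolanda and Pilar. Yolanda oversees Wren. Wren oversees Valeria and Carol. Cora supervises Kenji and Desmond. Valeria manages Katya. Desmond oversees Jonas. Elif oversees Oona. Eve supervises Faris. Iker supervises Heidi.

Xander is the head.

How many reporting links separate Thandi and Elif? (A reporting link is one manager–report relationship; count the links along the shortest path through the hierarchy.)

Thandi is 2 levels below Xander, and Elif is 1 level below Xander (their lowest common manager). The shortest path runs up from Thandi to Xander and back down to Elif: 2 + 1 = 3 links.

3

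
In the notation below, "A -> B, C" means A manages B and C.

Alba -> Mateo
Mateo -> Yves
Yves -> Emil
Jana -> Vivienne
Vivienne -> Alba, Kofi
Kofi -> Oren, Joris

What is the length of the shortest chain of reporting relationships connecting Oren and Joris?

2

Oren is 1 level below Kofi, and Joris is 1 level below Kofi (their lowest common manager). The shortest path runs up from Oren to Kofi and back down to Joris: 1 + 1 = 2 links.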